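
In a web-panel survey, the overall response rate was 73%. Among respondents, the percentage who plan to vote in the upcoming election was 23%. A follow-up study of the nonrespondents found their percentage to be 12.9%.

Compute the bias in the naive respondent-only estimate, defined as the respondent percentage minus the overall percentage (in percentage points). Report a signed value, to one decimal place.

Nonresponse fraction = 1 − 0.73 = 0.27.
Bias = (nonresponse fraction) × (respondent percentage − nonrespondent percentage)
     = 0.27 × (23 − 12.9) = 0.27 × 10.1 = 2.727.

+2.7 percentage points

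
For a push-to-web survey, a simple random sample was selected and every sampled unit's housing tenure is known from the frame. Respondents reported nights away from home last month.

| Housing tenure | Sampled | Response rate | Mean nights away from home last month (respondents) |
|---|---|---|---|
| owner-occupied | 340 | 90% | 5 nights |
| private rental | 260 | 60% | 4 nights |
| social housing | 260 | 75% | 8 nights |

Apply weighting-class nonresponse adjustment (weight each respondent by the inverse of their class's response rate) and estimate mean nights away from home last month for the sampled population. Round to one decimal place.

5.6

With weight = n_sampled/n_responded per class, the weighted class total is n_sampled:
  owner-occupied: 340 × 5 = 1700
  private rental: 260 × 4 = 1040
  social housing: 260 × 8 = 2080
Adjusted estimate = 4820 / 860 = 5.60465 → 5.6.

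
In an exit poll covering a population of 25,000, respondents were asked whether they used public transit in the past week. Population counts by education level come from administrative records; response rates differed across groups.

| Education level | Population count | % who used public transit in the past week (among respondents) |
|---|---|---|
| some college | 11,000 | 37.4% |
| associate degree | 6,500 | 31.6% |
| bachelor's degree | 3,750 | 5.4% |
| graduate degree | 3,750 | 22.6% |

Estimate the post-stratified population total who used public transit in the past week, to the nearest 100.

7,200

Apply each group's respondent rate to its population count:
  some college: 11,000 × 37.4% = 4114
  associate degree: 6,500 × 31.6% = 2054
  bachelor's degree: 3,750 × 5.4% = 202.5
  graduate degree: 3,750 × 22.6% = 847.5
Estimated total = 7218 → 7,200.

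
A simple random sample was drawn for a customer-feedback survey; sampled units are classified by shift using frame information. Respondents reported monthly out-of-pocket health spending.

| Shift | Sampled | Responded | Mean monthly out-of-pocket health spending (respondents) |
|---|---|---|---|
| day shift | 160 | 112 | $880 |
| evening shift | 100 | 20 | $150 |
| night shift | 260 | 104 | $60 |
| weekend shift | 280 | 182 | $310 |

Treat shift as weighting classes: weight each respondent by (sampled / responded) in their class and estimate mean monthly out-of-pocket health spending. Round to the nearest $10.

$320

Class response rates: day shift 112/160 = 70%, evening shift 20/100 = 20%, night shift 104/260 = 40%, weekend shift 182/280 = 65%.
Inverse-response-rate weighting restores each class to its sampled count, so class totals weight by n_sampled:
  day shift: 160 × 880 = 140,800
  evening shift: 100 × 150 = 15,000
  night shift: 260 × 60 = 15,600
  weekend shift: 280 × 310 = 86,800
Adjusted estimate = 258,200 / 800 = 322.75 → $320.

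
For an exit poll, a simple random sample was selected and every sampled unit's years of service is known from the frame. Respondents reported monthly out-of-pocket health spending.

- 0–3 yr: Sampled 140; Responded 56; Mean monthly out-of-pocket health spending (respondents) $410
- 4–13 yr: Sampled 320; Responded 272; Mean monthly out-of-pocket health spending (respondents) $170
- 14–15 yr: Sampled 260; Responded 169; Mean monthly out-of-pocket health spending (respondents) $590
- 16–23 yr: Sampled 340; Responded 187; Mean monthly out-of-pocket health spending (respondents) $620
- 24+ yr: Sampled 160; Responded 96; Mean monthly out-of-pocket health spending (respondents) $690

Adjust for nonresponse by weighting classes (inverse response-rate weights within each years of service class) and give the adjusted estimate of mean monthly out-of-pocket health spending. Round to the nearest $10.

$480

Response rates by class: 0–3 yr 56/140 = 40%, 4–13 yr 272/320 = 85%, 14–15 yr 169/260 = 65%, 16–23 yr 187/340 = 55%, 24+ yr 96/160 = 60%.
Weighting each respondent by the inverse class response rate inflates each class back to its sampled size, so the class weight is n_sampled:
  0–3 yr: 140 × 410 = 57,400
  4–13 yr: 320 × 170 = 54,400
  14–15 yr: 260 × 590 = 153,400
  16–23 yr: 340 × 620 = 210,800
  24+ yr: 160 × 690 = 110,400
Adjusted estimate = 586,400 / 1,220 = 480.656 → $480.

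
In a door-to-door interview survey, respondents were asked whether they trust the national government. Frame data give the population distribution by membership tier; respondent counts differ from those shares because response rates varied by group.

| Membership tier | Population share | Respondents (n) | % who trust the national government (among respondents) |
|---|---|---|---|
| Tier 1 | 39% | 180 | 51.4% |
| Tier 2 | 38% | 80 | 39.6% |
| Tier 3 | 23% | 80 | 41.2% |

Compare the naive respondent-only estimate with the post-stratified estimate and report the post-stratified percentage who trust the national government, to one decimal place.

44.6%

Without adjustment, the pooled respondent share is:
  (180/340)×51.4 + (80/340)×39.6 + (80/340)×41.2 = 46.2235%
Post-stratified estimate weights by population shares:
  0.39×51.4 + 0.38×39.6 + 0.23×41.2 = 44.57%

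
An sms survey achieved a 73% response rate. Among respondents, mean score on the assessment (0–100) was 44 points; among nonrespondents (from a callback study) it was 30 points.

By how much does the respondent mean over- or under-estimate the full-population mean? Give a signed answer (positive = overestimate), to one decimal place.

+3.8

Nonresponse fraction = 1 − 0.73 = 0.27.
Bias = (nonresponse fraction) × (respondent mean − nonrespondent mean)
     = 0.27 × (44 − 30) = 0.27 × 14 = 3.78.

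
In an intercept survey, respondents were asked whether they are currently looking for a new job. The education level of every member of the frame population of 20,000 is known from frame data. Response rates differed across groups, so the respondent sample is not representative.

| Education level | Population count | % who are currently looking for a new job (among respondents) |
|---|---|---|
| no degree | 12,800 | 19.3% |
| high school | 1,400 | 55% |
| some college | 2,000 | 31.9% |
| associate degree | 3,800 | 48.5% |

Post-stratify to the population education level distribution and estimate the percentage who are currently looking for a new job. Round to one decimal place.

Post-stratification weights by population share, not respondent share:
  no degree: (12,800/20,000) × 19.3 = 12.352
  high school: (1,400/20,000) × 55 = 3.85
  some college: (2,000/20,000) × 31.9 = 3.19
  associate degree: (3,800/20,000) × 48.5 = 9.215
Post-stratified estimate = 28.607 → 28.6%.

28.6%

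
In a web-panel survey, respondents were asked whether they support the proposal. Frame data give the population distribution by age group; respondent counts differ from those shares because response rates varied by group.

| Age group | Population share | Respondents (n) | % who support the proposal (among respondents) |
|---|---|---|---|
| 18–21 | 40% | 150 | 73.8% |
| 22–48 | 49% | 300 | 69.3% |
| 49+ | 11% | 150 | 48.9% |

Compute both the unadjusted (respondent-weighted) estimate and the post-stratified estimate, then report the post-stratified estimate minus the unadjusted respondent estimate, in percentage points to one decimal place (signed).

Unadjusted (pooled respondent) estimate weights by respondent counts:
  (150/600)×73.8 + (300/600)×69.3 + (150/600)×48.9 = 65.325%
Reweighting by population age group shares:
  0.4×73.8 + 0.49×69.3 + 0.11×48.9 = 68.856%
Difference = 68.856 − 65.325 = 3.531 pp.

+3.5 percentage points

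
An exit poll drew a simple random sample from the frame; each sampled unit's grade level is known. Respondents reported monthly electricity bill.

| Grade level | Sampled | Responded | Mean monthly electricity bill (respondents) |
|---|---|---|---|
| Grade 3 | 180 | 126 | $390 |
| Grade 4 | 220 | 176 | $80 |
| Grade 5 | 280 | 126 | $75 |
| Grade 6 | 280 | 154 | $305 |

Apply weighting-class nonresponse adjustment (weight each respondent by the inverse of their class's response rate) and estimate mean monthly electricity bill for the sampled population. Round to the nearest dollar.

$202

Class response rates: Grade 3 126/180 = 70%, Grade 4 176/220 = 80%, Grade 5 126/280 = 45%, Grade 6 154/280 = 55%.
Each respondent's weight = sampled/responded in their class; summing within a class gives n_sampled, so:
  Grade 3: 180 × 390 = 70,200
  Grade 4: 220 × 80 = 17,600
  Grade 5: 280 × 75 = 21,000
  Grade 6: 280 × 305 = 85,400
Adjusted estimate = 194,200 / 960 = 202.292 → $202.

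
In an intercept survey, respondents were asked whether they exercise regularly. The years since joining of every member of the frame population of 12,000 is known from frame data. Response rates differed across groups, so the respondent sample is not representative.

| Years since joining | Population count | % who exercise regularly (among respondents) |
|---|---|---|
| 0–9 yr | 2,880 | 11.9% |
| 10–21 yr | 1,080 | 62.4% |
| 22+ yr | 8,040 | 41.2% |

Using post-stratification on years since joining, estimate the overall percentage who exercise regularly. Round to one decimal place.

Post-stratification weights by population share, not respondent share:
  0–9 yr: (2,880/12,000) × 11.9 = 2.856
  10–21 yr: (1,080/12,000) × 62.4 = 5.616
  22+ yr: (8,040/12,000) × 41.2 = 27.604
Post-stratified estimate = 36.076 → 36.1%.

36.1%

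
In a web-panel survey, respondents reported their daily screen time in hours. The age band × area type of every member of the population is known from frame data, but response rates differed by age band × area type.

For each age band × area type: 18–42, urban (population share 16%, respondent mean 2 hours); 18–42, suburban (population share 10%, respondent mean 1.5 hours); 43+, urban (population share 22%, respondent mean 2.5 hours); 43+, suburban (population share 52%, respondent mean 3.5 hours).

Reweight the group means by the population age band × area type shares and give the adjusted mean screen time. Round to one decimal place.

Reweight to the known age band × area type distribution:
  18–42, urban: 0.16 × 2 = 0.32
  18–42, suburban: 0.1 × 1.5 = 0.15
  43+, urban: 0.22 × 2.5 = 0.55
  43+, suburban: 0.52 × 3.5 = 1.82
Post-stratified estimate = 2.84 → 2.8.

2.8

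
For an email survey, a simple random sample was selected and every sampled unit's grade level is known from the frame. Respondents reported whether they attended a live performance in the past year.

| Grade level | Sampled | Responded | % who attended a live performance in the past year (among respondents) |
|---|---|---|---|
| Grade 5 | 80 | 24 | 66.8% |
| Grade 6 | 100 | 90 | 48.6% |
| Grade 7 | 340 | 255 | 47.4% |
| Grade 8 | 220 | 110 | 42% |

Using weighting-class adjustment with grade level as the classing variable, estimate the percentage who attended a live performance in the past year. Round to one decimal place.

Response rates by class: Grade 5 24/80 = 30%, Grade 6 90/100 = 90%, Grade 7 255/340 = 75%, Grade 8 110/220 = 50%.
Inverse-response-rate weighting restores each class to its sampled count, so class totals weight by n_sampled:
  Grade 5: 80 × 66.8 = 5344
  Grade 6: 100 × 48.6 = 4860
  Grade 7: 340 × 47.4 = 16,116
  Grade 8: 220 × 42 = 9240
Adjusted estimate = 35,560 / 740 = 48.0541 → 48.1%.

48.1%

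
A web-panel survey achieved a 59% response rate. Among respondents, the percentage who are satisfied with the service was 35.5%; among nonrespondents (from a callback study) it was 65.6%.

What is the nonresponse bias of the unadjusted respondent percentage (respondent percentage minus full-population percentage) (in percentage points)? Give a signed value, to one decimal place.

Nonresponse fraction = 1 − 0.59 = 0.41.
Bias = (nonresponse fraction) × (respondent percentage − nonrespondent percentage)
     = 0.41 × (35.5 − 65.6) = 0.41 × -30.1 = -12.341.

-12.3 percentage points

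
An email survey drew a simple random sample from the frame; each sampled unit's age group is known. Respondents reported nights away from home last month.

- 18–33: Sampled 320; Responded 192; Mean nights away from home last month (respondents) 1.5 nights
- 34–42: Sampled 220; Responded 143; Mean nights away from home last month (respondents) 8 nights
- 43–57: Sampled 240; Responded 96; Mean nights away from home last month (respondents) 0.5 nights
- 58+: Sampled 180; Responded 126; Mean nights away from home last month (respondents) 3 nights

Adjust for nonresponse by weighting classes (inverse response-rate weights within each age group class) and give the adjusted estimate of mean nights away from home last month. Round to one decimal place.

3.0

Response rates by class: 18–33 192/320 = 60%, 34–42 143/220 = 65%, 43–57 96/240 = 40%, 58+ 126/180 = 70%.
Weighting each respondent by the inverse class response rate inflates each class back to its sampled size, so the class weight is n_sampled:
  18–33: 320 × 1.5 = 480
  34–42: 220 × 8 = 1760
  43–57: 240 × 0.5 = 120
  58+: 180 × 3 = 540
Adjusted estimate = 2900 / 960 = 3.02083 → 3.0.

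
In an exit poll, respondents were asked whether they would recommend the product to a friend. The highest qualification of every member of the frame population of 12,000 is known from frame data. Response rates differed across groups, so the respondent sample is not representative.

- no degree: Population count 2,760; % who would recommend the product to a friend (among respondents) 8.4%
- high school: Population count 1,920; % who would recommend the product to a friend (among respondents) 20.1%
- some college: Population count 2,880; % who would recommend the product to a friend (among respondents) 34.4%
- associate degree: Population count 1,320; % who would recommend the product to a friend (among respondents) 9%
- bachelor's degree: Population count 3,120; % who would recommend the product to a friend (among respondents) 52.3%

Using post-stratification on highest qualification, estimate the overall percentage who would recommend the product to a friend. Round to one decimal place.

28.0%

Weight each group's respondent value by its population share:
  no degree: (2,760/12,000) × 8.4 = 1.932
  high school: (1,920/12,000) × 20.1 = 3.216
  some college: (2,880/12,000) × 34.4 = 8.256
  associate degree: (1,320/12,000) × 9 = 0.99
  bachelor's degree: (3,120/12,000) × 52.3 = 13.598
Post-stratified estimate = 27.992 → 28.0%.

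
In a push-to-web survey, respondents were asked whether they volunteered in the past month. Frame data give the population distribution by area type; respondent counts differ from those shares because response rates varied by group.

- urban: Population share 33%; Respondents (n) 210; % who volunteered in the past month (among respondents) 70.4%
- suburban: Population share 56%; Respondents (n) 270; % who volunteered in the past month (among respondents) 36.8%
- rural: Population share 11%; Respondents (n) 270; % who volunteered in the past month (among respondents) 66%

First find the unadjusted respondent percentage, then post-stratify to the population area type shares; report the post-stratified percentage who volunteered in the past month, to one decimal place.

51.1%

Naive respondent-only estimate (weights = respondent counts):
  (210/750)×70.4 + (270/750)×36.8 + (270/750)×66 = 56.72%
Post-stratified estimate weights by population shares:
  0.33×70.4 + 0.56×36.8 + 0.11×66 = 51.1%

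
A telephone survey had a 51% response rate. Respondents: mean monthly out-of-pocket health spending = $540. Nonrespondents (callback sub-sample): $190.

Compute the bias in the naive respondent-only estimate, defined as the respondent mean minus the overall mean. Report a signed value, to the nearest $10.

Nonresponse fraction = 1 − 0.51 = 0.49.
Bias = (nonresponse fraction) × (respondent mean − nonrespondent mean)
     = 0.49 × (540 − 190) = 0.49 × 350 = 171.5.

+$170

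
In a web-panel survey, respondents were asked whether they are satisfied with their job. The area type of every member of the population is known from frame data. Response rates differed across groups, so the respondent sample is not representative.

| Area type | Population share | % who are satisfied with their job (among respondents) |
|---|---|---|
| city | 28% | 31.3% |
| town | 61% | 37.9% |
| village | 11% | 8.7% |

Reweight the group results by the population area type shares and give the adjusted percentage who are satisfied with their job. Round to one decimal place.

32.8%

Each cell contributes population-share × respondent value:
  city: 0.28 × 31.3 = 8.764
  town: 0.61 × 37.9 = 23.119
  village: 0.11 × 8.7 = 0.957
Post-stratified estimate = 32.84 → 32.8%.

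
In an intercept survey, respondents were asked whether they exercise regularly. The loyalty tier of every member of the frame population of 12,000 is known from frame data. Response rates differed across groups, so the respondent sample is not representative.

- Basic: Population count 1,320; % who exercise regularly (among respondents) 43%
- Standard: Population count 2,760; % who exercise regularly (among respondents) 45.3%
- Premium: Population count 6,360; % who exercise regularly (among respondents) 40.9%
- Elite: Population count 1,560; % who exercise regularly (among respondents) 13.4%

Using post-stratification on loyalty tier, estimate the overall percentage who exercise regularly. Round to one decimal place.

Reweight to the known loyalty tier distribution:
  Basic: (1,320/12,000) × 43 = 4.73
  Standard: (2,760/12,000) × 45.3 = 10.419
  Premium: (6,360/12,000) × 40.9 = 21.677
  Elite: (1,560/12,000) × 13.4 = 1.742
Post-stratified estimate = 38.568 → 38.6%.

38.6%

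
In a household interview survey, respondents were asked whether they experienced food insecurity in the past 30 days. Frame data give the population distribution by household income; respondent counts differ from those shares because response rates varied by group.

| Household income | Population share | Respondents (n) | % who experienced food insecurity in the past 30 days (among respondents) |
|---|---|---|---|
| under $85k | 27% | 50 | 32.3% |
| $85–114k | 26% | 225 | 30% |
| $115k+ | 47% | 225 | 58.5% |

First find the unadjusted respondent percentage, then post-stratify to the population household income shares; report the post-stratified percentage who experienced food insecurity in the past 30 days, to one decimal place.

Without adjustment, the pooled respondent share is:
  (50/500)×32.3 + (225/500)×30 + (225/500)×58.5 = 43.055%
Post-stratifying to population shares instead:
  0.27×32.3 + 0.26×30 + 0.47×58.5 = 44.016%

44.0%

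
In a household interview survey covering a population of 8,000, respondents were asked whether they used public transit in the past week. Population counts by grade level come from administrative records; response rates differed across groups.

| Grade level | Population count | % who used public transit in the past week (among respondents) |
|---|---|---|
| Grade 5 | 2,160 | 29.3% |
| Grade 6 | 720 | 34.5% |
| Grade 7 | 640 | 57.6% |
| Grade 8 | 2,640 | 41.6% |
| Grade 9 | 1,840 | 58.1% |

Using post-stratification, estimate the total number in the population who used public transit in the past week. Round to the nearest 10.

Apply each group's respondent rate to its population count:
  Grade 5: 2,160 × 29.3% = 632.88
  Grade 6: 720 × 34.5% = 248.4
  Grade 7: 640 × 57.6% = 368.64
  Grade 8: 2,640 × 41.6% = 1098.24
  Grade 9: 1,840 × 58.1% = 1069.04
Estimated total = 3417.2 → 3,420.

3,420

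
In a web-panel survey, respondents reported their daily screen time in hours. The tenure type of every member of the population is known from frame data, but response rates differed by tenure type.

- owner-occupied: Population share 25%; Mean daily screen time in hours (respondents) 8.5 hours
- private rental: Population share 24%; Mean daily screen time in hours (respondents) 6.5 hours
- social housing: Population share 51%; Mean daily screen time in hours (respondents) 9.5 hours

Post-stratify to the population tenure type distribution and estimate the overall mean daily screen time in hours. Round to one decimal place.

8.5

Weight each group's respondent value by its population share:
  owner-occupied: 0.25 × 8.5 = 2.125
  private rental: 0.24 × 6.5 = 1.56
  social housing: 0.51 × 9.5 = 4.845
Post-stratified estimate = 8.53 → 8.5.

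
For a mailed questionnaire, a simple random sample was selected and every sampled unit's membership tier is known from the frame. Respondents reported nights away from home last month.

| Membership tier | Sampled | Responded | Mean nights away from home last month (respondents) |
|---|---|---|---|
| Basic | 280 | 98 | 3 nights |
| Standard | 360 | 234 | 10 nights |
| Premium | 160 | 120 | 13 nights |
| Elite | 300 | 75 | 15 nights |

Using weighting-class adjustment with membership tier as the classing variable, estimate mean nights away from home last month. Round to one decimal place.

Response rates by class: Basic 98/280 = 35%, Standard 234/360 = 65%, Premium 120/160 = 75%, Elite 75/300 = 25%.
With weight = n_sampled/n_responded per class, the weighted class total is n_sampled:
  Basic: 280 × 3 = 840
  Standard: 360 × 10 = 3600
  Premium: 160 × 13 = 2080
  Elite: 300 × 15 = 4500
Adjusted estimate = 11,020 / 1,100 = 10.0182 → 10.0.

10.0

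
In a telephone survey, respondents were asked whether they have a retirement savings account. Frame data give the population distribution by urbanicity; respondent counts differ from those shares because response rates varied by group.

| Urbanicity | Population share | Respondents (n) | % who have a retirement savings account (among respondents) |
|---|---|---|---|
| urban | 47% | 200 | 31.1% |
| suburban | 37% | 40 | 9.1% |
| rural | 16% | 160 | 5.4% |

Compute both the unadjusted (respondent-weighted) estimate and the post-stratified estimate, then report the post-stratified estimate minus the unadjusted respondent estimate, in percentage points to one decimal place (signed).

+0.2 percentage points

Without adjustment, the pooled respondent share is:
  (200/400)×31.1 + (40/400)×9.1 + (160/400)×5.4 = 18.62%
Post-stratifying to population shares instead:
  0.47×31.1 + 0.37×9.1 + 0.16×5.4 = 18.848%
Difference = 18.848 − 18.62 = 0.228 pp.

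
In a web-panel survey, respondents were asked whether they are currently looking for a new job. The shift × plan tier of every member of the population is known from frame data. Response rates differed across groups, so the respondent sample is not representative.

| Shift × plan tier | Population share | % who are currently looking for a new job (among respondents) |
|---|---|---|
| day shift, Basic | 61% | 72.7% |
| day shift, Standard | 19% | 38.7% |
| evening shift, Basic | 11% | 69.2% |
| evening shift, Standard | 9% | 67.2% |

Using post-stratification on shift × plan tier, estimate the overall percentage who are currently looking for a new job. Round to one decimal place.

65.4%

Reweight to the known shift × plan tier distribution:
  day shift, Basic: 0.61 × 72.7 = 44.347
  day shift, Standard: 0.19 × 38.7 = 7.353
  evening shift, Basic: 0.11 × 69.2 = 7.612
  evening shift, Standard: 0.09 × 67.2 = 6.048
Post-stratified estimate = 65.36 → 65.4%.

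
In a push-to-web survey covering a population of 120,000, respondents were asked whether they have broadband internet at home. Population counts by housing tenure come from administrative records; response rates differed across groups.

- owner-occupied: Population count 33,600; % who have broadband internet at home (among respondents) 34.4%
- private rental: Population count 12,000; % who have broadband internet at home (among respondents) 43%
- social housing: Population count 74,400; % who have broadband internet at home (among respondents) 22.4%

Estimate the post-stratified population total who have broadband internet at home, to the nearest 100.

33,400

Each cell contributes its population count × the respondent rate:
  owner-occupied: 33,600 × 34.4% = 11558.4
  private rental: 12,000 × 43% = 5160
  social housing: 74,400 × 22.4% = 16665.6
Estimated total = 33,384 → 33,400.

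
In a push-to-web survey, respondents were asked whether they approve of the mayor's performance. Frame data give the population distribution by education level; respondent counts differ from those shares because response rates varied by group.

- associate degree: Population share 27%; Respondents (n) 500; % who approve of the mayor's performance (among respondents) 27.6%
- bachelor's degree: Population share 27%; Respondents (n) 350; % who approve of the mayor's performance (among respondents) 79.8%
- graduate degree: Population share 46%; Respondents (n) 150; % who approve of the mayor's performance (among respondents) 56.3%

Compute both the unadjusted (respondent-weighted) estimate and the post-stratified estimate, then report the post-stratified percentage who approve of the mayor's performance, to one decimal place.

Naive respondent-only estimate (weights = respondent counts):
  (500/1000)×27.6 + (350/1000)×79.8 + (150/1000)×56.3 = 50.175%
Post-stratified estimate weights by population shares:
  0.27×27.6 + 0.27×79.8 + 0.46×56.3 = 54.896%

54.9%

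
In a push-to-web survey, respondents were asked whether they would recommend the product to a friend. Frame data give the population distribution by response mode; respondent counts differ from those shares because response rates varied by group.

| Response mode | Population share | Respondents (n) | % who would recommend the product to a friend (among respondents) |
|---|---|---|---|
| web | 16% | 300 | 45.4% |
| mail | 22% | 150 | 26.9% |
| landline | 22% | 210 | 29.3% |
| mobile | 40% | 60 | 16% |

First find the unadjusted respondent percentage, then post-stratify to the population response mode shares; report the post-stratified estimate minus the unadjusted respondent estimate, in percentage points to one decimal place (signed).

Unadjusted (pooled respondent) estimate weights by respondent counts:
  (300/720)×45.4 + (150/720)×26.9 + (210/720)×29.3 + (60/720)×16 = 34.4%
Post-stratified estimate weights by population shares:
  0.16×45.4 + 0.22×26.9 + 0.22×29.3 + 0.4×16 = 26.028%
Difference = 26.028 − 34.4 = -8.372 pp.

-8.4 percentage points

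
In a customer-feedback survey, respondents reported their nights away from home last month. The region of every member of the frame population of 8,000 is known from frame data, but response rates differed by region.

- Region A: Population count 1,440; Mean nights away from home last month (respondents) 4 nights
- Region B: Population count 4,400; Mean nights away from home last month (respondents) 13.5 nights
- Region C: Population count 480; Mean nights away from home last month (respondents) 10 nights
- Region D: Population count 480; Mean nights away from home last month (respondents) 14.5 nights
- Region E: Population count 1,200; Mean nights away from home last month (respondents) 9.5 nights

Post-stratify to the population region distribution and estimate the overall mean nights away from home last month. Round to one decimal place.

Reweight to the known region distribution:
  Region A: (1,440/8,000) × 4 = 0.72
  Region B: (4,400/8,000) × 13.5 = 7.425
  Region C: (480/8,000) × 10 = 0.6
  Region D: (480/8,000) × 14.5 = 0.87
  Region E: (1,200/8,000) × 9.5 = 1.425
Post-stratified estimate = 11.04 → 11.0.

11.0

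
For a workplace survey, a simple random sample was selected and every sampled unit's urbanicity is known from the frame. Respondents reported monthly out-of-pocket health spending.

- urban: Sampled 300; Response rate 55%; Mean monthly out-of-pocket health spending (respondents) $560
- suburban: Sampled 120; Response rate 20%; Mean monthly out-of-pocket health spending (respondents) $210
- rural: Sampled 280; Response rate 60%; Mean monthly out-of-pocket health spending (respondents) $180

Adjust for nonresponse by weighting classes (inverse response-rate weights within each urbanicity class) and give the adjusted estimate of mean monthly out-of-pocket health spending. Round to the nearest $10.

$350

Inverse-response-rate weighting restores each class to its sampled count, so class totals weight by n_sampled:
  urban: 300 × 560 = 168,000
  suburban: 120 × 210 = 25,200
  rural: 280 × 180 = 50,400
Adjusted estimate = 243,600 / 700 = 348 → $350.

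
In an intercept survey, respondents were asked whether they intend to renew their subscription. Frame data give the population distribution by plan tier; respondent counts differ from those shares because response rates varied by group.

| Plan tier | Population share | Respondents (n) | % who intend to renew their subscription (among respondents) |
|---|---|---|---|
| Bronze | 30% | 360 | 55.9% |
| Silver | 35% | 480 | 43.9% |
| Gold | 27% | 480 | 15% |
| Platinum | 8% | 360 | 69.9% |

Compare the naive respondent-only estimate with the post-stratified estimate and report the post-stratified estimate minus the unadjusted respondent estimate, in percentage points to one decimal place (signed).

Without adjustment, the pooled respondent share is:
  (360/1680)×55.9 + (480/1680)×43.9 + (480/1680)×15 + (360/1680)×69.9 = 43.7857%
Post-stratified estimate weights by population shares:
  0.3×55.9 + 0.35×43.9 + 0.27×15 + 0.08×69.9 = 41.777%
Difference = 41.777 − 43.7857 = -2.0087 pp.

-2.0 percentage points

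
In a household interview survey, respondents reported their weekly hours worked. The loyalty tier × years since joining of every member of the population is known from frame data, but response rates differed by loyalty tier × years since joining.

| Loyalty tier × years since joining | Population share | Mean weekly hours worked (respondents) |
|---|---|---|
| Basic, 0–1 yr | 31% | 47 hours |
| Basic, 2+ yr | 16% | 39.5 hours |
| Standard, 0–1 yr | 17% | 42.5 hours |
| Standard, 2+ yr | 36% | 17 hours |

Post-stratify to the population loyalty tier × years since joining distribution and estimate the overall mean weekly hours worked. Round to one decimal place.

34.2

Weight each group's respondent value by its population share:
  Basic, 0–1 yr: 0.31 × 47 = 14.57
  Basic, 2+ yr: 0.16 × 39.5 = 6.32
  Standard, 0–1 yr: 0.17 × 42.5 = 7.225
  Standard, 2+ yr: 0.36 × 17 = 6.12
Post-stratified estimate = 34.235 → 34.2.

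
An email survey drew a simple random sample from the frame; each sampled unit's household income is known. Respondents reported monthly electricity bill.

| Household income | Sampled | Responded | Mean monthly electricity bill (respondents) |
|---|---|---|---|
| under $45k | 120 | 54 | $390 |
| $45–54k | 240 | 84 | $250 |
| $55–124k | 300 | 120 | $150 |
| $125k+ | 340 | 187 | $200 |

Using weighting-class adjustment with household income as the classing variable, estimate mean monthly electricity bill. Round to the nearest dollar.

$220

Response rates by class: under $45k 54/120 = 45%, $45–54k 84/240 = 35%, $55–124k 120/300 = 40%, $125k+ 187/340 = 55%.
Weighting each respondent by the inverse class response rate inflates each class back to its sampled size, so the class weight is n_sampled:
  under $45k: 120 × 390 = 46,800
  $45–54k: 240 × 250 = 60,000
  $55–124k: 300 × 150 = 45,000
  $125k+: 340 × 200 = 68,000
Adjusted estimate = 219,800 / 1,000 = 219.8 → $220.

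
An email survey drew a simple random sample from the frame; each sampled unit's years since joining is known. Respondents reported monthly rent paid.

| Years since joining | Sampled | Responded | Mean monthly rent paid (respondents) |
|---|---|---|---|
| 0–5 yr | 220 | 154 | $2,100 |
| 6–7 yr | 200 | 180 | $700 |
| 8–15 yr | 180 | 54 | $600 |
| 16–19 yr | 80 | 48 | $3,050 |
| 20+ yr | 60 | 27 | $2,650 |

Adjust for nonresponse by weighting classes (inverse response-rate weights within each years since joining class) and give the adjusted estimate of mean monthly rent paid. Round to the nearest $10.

Class response rates: 0–5 yr 154/220 = 70%, 6–7 yr 180/200 = 90%, 8–15 yr 54/180 = 30%, 16–19 yr 48/80 = 60%, 20+ yr 27/60 = 45%.
With weight = n_sampled/n_responded per class, the weighted class total is n_sampled:
  0–5 yr: 220 × 2100 = 462,000
  6–7 yr: 200 × 700 = 140,000
  8–15 yr: 180 × 600 = 108,000
  16–19 yr: 80 × 3050 = 244,000
  20+ yr: 60 × 2650 = 159,000
Adjusted estimate = 1,113,000 / 740 = 1504.05 → $1,500.

$1,500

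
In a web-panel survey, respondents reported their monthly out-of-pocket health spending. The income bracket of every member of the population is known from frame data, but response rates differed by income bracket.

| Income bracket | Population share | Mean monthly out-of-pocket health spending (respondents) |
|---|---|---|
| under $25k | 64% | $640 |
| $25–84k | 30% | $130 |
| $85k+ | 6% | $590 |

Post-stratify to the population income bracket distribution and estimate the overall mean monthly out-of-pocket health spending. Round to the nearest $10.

$480

Post-stratification weights by population share, not respondent share:
  under $25k: 0.64 × 640 = 409.6
  $25–84k: 0.3 × 130 = 39
  $85k+: 0.06 × 590 = 35.4
Post-stratified estimate = 484 → $480.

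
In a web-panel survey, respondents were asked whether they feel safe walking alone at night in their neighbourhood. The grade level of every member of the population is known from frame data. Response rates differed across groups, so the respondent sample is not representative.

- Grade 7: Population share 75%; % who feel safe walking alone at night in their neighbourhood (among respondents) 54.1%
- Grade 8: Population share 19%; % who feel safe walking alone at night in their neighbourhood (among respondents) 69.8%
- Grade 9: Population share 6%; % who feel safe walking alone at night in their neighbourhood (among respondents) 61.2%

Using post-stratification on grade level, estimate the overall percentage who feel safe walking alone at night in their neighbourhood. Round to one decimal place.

57.5%

Weight each group's respondent value by its population share:
  Grade 7: 0.75 × 54.1 = 40.575
  Grade 8: 0.19 × 69.8 = 13.262
  Grade 9: 0.06 × 61.2 = 3.672
Post-stratified estimate = 57.509 → 57.5%.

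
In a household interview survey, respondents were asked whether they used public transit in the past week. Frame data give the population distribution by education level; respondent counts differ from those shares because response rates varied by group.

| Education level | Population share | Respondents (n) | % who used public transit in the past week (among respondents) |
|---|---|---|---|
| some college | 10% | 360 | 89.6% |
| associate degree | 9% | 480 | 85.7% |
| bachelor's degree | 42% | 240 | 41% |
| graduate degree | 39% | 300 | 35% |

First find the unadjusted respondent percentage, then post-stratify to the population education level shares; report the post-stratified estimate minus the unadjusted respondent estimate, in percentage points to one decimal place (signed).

Without adjustment, the pooled respondent share is:
  (360/1380)×89.6 + (480/1380)×85.7 + (240/1380)×41 + (300/1380)×35 = 67.9217%
Post-stratifying to population shares instead:
  0.1×89.6 + 0.09×85.7 + 0.42×41 + 0.39×35 = 47.543%
Difference = 47.543 − 67.9217 = -20.3787 pp.

-20.4 percentage points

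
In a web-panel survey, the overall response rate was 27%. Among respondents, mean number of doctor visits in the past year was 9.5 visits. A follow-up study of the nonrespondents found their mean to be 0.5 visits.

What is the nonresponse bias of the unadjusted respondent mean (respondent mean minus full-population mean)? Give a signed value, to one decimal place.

+6.6

Nonresponse fraction = 1 − 0.27 = 0.73.
Bias = (nonresponse fraction) × (respondent mean − nonrespondent mean)
     = 0.73 × (9.5 − 0.5) = 0.73 × 9 = 6.57.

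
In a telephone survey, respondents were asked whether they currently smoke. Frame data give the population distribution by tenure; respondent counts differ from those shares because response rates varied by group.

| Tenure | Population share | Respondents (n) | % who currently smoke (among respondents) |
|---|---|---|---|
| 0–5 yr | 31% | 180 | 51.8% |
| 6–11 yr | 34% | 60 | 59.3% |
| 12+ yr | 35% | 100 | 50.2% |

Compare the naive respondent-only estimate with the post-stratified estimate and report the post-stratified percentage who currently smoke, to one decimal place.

Without adjustment, the pooled respondent share is:
  (180/340)×51.8 + (60/340)×59.3 + (100/340)×50.2 = 52.6529%
Reweighting by population tenure shares:
  0.31×51.8 + 0.34×59.3 + 0.35×50.2 = 53.79%

53.8%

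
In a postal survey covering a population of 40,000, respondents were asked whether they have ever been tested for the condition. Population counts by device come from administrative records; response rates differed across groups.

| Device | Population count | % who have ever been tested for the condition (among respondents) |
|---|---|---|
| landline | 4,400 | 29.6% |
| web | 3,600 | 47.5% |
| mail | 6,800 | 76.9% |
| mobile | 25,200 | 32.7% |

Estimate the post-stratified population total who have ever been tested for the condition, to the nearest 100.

Each cell contributes its population count × the respondent rate:
  landline: 4,400 × 29.6% = 1302.4
  web: 3,600 × 47.5% = 1710
  mail: 6,800 × 76.9% = 5229.2
  mobile: 25,200 × 32.7% = 8240.4
Estimated total = 16,482 → 16,500.

16,500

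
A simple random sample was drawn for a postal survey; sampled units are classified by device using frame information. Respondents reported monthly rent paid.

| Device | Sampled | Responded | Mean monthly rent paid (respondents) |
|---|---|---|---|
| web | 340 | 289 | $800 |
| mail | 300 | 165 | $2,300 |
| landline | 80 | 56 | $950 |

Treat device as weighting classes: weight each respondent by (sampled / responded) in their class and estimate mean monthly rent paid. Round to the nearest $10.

Class response rates: web 289/340 = 85%, mail 165/300 = 55%, landline 56/80 = 70%.
Inverse-response-rate weighting restores each class to its sampled count, so class totals weight by n_sampled:
  web: 340 × 800 = 272,000
  mail: 300 × 2300 = 690,000
  landline: 80 × 950 = 76,000
Adjusted estimate = 1,038,000 / 720 = 1441.67 → $1,440.

$1,440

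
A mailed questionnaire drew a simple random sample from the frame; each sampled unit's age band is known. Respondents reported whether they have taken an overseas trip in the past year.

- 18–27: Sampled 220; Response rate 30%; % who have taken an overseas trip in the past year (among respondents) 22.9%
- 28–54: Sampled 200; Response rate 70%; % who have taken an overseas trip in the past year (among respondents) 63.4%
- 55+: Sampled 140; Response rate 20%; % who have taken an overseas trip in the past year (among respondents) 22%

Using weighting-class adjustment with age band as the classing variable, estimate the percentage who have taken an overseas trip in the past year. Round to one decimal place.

37.1%

Weighting each respondent by the inverse class response rate inflates each class back to its sampled size, so the class weight is n_sampled:
  18–27: 220 × 22.9 = 5038
  28–54: 200 × 63.4 = 12,680
  55+: 140 × 22 = 3080
Adjusted estimate = 20,798 / 560 = 37.1393 → 37.1%.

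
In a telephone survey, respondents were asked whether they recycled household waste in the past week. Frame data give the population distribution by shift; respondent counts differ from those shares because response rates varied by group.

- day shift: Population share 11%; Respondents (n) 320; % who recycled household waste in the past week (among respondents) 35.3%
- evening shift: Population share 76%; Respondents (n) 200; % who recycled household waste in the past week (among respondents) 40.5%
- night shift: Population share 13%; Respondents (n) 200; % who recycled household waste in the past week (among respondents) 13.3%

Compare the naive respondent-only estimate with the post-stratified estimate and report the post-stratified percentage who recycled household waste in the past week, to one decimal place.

36.4%

Naive respondent-only estimate (weights = respondent counts):
  (320/720)×35.3 + (200/720)×40.5 + (200/720)×13.3 = 30.6333%
Post-stratified estimate weights by population shares:
  0.11×35.3 + 0.76×40.5 + 0.13×13.3 = 36.392%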